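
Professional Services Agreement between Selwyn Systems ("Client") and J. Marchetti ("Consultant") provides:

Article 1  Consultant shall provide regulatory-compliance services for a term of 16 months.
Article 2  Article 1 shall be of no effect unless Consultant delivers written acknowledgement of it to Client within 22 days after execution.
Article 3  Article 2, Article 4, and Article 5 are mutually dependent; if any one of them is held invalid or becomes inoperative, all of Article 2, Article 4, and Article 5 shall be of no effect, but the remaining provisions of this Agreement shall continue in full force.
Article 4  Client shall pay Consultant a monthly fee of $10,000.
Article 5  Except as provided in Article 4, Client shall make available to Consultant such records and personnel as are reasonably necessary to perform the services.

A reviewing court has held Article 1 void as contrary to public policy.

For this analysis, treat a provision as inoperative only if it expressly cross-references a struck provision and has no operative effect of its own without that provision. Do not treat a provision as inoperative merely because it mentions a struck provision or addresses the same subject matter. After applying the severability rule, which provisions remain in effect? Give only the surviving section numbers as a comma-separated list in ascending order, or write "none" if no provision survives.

Article 1 is struck. Article 2 operates only by reference to Article 1, so it falls with Article 1. Article 3 declares Article 2, Article 4, and Article 5 mutually dependent; since one of them has fallen, all of them are of no effect. That brings down Article 4 and Article 5 as well. The remainder continues in force under Article 3. Only Article 3 remains in effect.

3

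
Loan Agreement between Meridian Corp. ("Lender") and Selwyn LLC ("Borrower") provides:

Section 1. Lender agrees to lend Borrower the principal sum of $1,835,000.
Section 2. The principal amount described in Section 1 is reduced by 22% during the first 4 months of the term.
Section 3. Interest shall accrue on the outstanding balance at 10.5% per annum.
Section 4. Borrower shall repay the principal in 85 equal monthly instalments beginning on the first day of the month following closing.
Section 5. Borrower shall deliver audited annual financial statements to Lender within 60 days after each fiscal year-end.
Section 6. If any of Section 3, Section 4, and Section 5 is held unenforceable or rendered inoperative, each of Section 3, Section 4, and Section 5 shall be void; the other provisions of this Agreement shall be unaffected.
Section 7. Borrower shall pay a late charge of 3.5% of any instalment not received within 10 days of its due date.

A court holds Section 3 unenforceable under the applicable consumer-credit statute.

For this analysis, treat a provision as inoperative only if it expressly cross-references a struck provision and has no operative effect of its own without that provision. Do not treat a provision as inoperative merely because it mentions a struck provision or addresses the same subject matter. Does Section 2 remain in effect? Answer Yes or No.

Section 3 is struck. No other provision's operative terms depend on Section 3. Section 6 declares Section 3, Section 4, and Section 5 mutually dependent; since one of them has fallen, all of them are of no effect. That brings down Section 4 and Section 5 as well. The remainder continues in force under Section 6. The provisions still in force are Section 1, Section 2, Section 6, and Section 7. Section 2 is among the surviving provisions, so the answer is yes.

Yes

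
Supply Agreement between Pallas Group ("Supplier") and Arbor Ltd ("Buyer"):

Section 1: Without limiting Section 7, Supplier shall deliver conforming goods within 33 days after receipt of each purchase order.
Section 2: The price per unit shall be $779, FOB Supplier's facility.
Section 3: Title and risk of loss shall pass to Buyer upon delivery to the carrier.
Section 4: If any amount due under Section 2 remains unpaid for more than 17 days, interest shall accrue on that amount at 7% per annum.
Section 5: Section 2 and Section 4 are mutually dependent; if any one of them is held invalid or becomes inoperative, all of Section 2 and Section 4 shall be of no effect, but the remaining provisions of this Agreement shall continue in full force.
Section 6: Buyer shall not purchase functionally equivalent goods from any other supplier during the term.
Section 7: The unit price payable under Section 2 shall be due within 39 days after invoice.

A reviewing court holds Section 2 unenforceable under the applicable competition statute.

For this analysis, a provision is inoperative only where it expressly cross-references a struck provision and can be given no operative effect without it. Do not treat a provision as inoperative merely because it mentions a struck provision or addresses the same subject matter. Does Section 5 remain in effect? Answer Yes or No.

Section 2 is struck. Section 4 has no operative effect of its own apart from Section 2 and is therefore inoperative. The whole of Section 7 is the payment deadline for the unit price, defined by reference to Section 2, so Section 7 cannot stand once Section 2 is removed. Section 1 mentions Section 7 but its own obligation stands independently of Section 7, so Section 1 is not affected. Section 5 declares Section 2 and Section 4 mutually dependent; since one of them has fallen, all of them are of no effect. The remainder continues in force under Section 5. That leaves Section 1, Section 3, Section 5, and Section 6 in effect. Section 5 is among the surviving provisions, so the answer is yes.

Yes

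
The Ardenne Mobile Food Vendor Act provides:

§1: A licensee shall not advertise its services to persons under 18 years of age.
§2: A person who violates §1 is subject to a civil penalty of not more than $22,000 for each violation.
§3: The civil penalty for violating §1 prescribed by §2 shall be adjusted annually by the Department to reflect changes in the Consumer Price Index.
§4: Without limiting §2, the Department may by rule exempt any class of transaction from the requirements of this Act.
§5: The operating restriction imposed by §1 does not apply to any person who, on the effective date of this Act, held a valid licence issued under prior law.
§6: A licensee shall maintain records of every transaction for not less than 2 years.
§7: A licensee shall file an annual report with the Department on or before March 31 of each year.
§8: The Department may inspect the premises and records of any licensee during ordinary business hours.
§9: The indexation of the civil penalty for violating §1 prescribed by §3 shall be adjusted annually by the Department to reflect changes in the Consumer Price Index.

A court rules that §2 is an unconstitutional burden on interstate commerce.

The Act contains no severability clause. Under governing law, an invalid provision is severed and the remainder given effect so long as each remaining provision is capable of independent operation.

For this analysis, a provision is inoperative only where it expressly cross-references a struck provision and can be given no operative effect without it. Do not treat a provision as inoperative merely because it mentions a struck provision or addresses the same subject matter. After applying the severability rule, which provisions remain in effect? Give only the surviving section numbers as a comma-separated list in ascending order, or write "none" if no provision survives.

§2 is struck. §3 operates only by reference to §2, so it falls with §2. §9 does nothing except set the indexation of the indexation of the civil penalty for violating §1 by reference to §3; with §3 gone it has no independent effect and is inoperative. §4 mentions §2 but its own obligation stands independently of §2, so §4 is not affected. Under the stated default rule, only provisions that cannot operate independently fall away; the rest are enforced. That leaves §1, §4, §5, §6, §7, and §8 in effect.

1, 4, 5, 6, 7, 8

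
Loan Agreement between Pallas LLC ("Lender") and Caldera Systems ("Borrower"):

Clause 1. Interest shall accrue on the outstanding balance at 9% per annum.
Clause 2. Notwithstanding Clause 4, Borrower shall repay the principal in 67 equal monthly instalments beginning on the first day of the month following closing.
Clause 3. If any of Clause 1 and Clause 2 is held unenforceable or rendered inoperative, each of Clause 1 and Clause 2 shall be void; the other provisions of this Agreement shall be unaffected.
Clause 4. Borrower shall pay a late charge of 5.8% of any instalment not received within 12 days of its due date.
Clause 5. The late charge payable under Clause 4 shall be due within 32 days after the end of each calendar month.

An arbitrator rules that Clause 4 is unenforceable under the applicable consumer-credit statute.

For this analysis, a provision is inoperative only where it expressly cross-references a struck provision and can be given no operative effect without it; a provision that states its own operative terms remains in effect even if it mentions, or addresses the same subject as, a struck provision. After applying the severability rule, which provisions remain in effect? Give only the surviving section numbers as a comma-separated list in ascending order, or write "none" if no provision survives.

Clause 4 is struck. Clause 5 does nothing except set the payment deadline for the late charge by reference to Clause 4; with Clause 4 gone it has no independent effect and is inoperative. Clause 2 mentions Clause 4 but its own obligation stands independently of Clause 4, so Clause 2 is not affected. Clause 3 ties Clause 1 and Clause 2 together, but none of those is affected here; the remaining provisions continue in force under Clause 3. The provisions still in force are Clause 1, Clause 2, and Clause 3.

1, 2, 3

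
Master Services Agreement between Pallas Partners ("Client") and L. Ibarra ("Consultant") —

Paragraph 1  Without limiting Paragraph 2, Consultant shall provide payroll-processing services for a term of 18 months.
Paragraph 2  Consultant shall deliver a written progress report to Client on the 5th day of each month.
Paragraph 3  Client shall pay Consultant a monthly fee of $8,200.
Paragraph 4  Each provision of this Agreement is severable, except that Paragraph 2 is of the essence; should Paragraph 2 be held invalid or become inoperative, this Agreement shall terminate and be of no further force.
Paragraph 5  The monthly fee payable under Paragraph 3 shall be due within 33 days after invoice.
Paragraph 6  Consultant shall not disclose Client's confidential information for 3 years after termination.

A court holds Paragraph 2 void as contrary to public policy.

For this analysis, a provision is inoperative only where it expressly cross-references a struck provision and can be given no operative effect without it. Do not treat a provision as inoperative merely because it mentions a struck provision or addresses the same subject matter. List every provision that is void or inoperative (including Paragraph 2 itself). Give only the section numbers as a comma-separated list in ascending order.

Paragraph 2 is struck. No other provision's operative terms depend on Paragraph 2. Paragraph 4 makes Paragraph 2 an essential term, and Paragraph 2 is the provision held invalid; under Paragraph 4, the entire Agreement is therefore void. No provision of the Agreement survives.

1, 2, 3, 4, 5, 6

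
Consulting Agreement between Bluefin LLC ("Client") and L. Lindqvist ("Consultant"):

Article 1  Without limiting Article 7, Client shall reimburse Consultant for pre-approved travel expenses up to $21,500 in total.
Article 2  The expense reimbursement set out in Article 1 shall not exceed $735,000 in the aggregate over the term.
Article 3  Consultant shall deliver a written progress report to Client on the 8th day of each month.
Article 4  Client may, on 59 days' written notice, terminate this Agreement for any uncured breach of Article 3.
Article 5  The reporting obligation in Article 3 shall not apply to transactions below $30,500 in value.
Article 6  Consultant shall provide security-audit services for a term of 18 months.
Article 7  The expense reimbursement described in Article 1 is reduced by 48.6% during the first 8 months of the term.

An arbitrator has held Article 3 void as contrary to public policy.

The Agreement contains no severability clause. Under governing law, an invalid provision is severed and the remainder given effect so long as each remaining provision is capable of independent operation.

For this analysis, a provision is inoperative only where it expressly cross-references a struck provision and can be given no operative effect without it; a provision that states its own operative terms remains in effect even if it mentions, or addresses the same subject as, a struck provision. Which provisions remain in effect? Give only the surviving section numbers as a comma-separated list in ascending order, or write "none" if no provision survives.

Article 3 is struck. Article 4 operates only by reference to Article 3, so it falls with Article 3. The whole of Article 5 is the carve-out from the reporting obligation, defined by reference to Article 3, so Article 5 cannot stand once Article 3 is removed. Under the stated default rule, only provisions that cannot operate independently fall away; the rest are enforced. That leaves Article 1, Article 2, Article 6, and Article 7 in effect.

1, 2, 6, 7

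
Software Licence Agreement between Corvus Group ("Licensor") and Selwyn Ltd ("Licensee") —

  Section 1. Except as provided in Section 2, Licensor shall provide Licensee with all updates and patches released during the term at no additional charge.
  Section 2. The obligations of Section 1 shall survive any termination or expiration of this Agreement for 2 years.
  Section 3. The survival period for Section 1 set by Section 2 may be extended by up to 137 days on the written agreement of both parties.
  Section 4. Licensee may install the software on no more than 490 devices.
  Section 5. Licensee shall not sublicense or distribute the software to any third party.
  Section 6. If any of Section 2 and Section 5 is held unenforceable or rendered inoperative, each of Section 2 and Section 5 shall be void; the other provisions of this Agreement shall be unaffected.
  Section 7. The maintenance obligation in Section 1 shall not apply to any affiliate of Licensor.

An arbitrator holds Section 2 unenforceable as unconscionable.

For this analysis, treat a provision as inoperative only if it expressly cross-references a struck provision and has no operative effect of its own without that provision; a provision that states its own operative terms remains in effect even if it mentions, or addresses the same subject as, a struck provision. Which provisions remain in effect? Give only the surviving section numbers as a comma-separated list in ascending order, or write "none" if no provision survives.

1, 4, 6, 7

Section 2 is struck. The whole of Section 3 is the extension of the survival period for Section 1, defined by reference to Section 2, so Section 3 cannot stand once Section 2 is removed. Section 1 mentions Section 2 but its own obligation stands independently of Section 2, so Section 1 is not affected. Section 6 declares Section 2 and Section 5 mutually dependent; since one of them has fallen, all of them are of no effect. That brings down Section 5 as well. The remainder continues in force under Section 6. That leaves Section 1, Section 4, Section 6, and Section 7 in effect.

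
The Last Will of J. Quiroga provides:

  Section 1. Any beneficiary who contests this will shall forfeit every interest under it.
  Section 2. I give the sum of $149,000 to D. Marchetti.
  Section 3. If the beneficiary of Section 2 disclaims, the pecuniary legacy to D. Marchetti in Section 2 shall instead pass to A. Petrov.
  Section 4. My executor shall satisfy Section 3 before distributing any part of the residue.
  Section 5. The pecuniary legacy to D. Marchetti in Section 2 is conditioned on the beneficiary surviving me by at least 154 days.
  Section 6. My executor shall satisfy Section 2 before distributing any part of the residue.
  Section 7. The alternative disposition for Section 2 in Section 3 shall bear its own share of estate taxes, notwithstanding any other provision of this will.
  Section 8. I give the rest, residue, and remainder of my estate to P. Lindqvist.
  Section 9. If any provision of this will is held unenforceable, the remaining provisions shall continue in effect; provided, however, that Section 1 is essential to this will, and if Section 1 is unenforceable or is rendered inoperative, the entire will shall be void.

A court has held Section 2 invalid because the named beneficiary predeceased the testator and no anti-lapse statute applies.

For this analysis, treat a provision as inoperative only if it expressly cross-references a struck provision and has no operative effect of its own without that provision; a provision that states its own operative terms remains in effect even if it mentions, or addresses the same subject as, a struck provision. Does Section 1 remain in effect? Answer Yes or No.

Yes

Section 2 is struck. Section 3 has no operative effect of its own apart from Section 2 and is therefore inoperative. Section 5 operates only by reference to Section 2, so it falls with Section 2. The only function of Section 6 is the priority direction for Section 2, so it cannot stand once Section 2 is removed. Section 4 merely fixes the priority direction for Section 3; with Section 3 gone it has nothing to operate on and falls away. Section 7 operates only by reference to Section 3, so it falls with Section 3. Section 9 makes Section 1 an essential term, but Section 1 is unaffected, so the severability proviso in Section 9 preserves the remaining provisions. The provisions still in force are Section 1, Section 8, and Section 9. Section 1 is among the surviving provisions, so the answer is yes.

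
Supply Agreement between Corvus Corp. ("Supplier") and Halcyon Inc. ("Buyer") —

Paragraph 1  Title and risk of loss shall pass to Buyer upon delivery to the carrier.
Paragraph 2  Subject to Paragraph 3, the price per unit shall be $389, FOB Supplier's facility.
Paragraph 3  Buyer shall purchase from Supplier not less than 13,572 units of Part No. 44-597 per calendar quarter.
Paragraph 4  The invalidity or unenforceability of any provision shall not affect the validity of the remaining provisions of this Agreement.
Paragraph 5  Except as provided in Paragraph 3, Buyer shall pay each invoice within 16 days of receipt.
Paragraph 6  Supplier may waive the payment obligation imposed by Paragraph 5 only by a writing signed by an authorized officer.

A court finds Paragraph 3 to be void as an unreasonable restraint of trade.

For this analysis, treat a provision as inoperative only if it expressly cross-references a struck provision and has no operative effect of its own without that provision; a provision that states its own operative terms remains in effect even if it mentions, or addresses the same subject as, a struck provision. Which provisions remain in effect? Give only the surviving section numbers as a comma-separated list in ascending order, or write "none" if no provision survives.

1, 2, 4, 5, 6

Paragraph 3 is struck. Paragraph 2 mentions Paragraph 3 but its own obligation stands independently of Paragraph 3, so Paragraph 2 is not affected. Although Paragraph 5 refers to Paragraph 3, its operative terms do not depend on Paragraph 3, so it remains in effect. No other provision's operative terms depend on Paragraph 3. Paragraph 4 is a severability clause and preserves every provision that can still be given independent effect. The provisions still in force are Paragraph 1, Paragraph 2, Paragraph 4, Paragraph 5, and Paragraph 6.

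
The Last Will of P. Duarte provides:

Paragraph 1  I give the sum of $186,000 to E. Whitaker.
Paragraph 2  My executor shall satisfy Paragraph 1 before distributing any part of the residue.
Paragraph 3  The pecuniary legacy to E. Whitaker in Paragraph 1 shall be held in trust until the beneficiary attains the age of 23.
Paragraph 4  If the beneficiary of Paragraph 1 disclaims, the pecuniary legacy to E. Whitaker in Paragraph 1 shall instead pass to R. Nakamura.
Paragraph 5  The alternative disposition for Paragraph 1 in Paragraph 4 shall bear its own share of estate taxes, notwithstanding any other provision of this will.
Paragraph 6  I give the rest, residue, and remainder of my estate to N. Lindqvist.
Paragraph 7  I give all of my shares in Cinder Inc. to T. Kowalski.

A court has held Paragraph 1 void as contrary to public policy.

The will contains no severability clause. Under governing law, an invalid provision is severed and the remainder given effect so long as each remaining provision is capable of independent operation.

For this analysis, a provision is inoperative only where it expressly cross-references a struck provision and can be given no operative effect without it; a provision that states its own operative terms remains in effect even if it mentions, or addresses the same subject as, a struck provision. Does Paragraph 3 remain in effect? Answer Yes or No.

Paragraph 1 is struck. Paragraph 2 operates only by reference to Paragraph 1, so it falls with Paragraph 1. Paragraph 3 merely fixes the trust for Paragraph 1; with Paragraph 1 gone it has nothing to operate on and falls away. Paragraph 4 has no operative effect of its own apart from Paragraph 1 and is therefore inoperative. Paragraph 5 has no operative effect of its own apart from Paragraph 4 and is therefore inoperative. Under the stated default rule, only provisions that cannot operate independently fall away; the rest are enforced. That leaves Paragraph 6 and Paragraph 7 in effect. Paragraph 3 is among the inoperative provisions, so the answer is no.

No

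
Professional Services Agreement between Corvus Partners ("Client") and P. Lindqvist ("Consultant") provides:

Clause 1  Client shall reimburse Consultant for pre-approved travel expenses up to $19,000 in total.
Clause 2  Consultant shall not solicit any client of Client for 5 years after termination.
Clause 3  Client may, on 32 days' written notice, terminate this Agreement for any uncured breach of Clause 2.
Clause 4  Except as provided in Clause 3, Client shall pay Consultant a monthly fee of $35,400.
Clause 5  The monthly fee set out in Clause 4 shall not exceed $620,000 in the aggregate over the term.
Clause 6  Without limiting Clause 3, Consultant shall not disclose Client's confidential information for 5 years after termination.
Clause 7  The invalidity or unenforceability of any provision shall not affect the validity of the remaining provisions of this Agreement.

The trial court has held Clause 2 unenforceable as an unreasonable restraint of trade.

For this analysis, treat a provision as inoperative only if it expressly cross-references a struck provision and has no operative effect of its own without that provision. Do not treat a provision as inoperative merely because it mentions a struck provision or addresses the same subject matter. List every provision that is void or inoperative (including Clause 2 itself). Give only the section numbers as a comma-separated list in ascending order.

Clause 2 is struck. Clause 3 operates only by reference to Clause 2, so it falls with Clause 2. Although Clause 4 refers to Clause 3, its operative terms do not depend on Clause 3, so it remains in effect. Although Clause 6 refers to Clause 3, its operative terms do not depend on Clause 3, so it remains in effect. Clause 7 is a severability clause and preserves every provision that can still be given independent effect. The provisions still in force are Clause 1, Clause 4, Clause 5, Clause 6, and Clause 7.

2, 3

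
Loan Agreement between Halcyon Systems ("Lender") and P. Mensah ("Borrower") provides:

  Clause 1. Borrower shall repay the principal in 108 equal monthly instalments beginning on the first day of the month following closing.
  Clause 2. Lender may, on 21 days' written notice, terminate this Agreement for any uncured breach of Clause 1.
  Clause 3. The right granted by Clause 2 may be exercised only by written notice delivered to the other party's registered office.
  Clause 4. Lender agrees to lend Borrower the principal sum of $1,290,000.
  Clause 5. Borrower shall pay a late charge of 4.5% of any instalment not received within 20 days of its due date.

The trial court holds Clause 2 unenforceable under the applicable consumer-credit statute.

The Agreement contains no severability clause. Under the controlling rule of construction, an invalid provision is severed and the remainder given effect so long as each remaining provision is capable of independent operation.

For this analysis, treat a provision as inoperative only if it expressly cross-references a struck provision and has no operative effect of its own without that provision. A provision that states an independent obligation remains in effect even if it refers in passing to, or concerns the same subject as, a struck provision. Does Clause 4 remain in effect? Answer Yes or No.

Yes

Clause 2 is struck. Clause 3 merely fixes the notice requirement for Clause 2; with Clause 2 gone it has nothing to operate on and falls away. Under the stated default rule, only provisions that cannot operate independently fall away; the rest are enforced. The provisions still in force are Clause 1, Clause 4, and Clause 5. Clause 4 is among the surviving provisions, so the answer is yes.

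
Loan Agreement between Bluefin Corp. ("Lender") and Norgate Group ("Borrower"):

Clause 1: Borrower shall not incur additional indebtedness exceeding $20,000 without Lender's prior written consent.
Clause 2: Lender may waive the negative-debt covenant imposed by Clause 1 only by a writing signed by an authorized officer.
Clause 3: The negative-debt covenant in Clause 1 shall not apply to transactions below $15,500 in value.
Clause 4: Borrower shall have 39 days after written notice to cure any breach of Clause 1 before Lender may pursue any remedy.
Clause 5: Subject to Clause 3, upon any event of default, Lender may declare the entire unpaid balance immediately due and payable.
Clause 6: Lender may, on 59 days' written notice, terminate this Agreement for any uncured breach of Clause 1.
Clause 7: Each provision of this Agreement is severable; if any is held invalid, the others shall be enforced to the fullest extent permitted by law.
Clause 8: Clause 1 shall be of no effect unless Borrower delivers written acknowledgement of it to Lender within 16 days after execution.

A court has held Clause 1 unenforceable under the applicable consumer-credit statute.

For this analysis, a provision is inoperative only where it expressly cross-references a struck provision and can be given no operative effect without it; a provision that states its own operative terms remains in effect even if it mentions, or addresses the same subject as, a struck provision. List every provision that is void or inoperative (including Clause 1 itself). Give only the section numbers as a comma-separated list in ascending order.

Clause 1 is struck. Clause 2 merely fixes the waiver condition for Clause 1; with Clause 1 gone it has nothing to operate on and falls away. Clause 3 does nothing except set the carve-out from the negative-debt covenant by reference to Clause 1; with Clause 1 gone it has no independent effect and is inoperative. Clause 4 operates only by reference to Clause 1, so it falls with Clause 1. Clause 6 has no operative effect of its own apart from Clause 1 and is therefore inoperative. Clause 8 operates only by reference to Clause 1, so it falls with Clause 1. Although Clause 5 refers to Clause 3, its operative terms do not depend on Clause 3, so it remains in effect. Under the severability clause in Clause 7, the remaining provisions continue in force. Clause 5 and Clause 7 remain in effect.

1, 2, 3, 4, 6, 8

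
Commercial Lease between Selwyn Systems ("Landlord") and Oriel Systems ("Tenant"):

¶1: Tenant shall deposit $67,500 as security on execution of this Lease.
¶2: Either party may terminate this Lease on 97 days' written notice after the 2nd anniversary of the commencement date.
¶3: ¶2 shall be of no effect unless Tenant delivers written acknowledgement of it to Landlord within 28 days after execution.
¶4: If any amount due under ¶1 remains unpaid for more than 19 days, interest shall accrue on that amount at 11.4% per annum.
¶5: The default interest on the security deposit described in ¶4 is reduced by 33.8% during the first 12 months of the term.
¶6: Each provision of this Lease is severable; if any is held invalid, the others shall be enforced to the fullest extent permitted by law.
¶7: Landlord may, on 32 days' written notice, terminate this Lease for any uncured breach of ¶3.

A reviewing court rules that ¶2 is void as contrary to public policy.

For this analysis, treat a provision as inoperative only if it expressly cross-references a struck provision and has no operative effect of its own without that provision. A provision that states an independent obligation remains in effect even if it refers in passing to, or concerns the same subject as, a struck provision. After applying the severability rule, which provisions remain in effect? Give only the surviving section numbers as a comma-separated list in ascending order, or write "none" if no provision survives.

1, 4, 5, 6

¶2 is struck. ¶3 has no operative effect of its own apart from ¶2 and is therefore inoperative. The only function of ¶7 is the termination right for breach of ¶3, so it cannot stand once ¶3 is removed. Under the severability clause in ¶6, the remaining provisions continue in force. ¶1, ¶4, ¶5, and ¶6 remain in effect.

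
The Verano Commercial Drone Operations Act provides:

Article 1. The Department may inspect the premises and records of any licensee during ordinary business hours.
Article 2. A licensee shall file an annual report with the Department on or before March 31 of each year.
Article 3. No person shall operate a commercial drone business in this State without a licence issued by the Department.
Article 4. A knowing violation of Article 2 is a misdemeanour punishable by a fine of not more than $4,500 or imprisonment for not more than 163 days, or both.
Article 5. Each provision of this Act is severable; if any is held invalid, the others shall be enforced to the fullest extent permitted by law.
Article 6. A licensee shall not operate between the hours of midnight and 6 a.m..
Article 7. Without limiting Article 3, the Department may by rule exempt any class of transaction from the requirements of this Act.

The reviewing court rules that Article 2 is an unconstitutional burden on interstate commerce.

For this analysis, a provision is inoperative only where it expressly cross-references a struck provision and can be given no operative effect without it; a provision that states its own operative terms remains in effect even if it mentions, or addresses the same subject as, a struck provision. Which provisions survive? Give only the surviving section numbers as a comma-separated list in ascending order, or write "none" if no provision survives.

Article 2 is struck. The only function of Article 4 is the criminal penalty for violating Article 2, so it cannot stand once Article 2 is removed. Under the severability clause in Article 5, the remaining provisions continue in force. Article 1, Article 3, Article 5, Article 6, and Article 7 remain in effect.

1, 3, 5, 6, 7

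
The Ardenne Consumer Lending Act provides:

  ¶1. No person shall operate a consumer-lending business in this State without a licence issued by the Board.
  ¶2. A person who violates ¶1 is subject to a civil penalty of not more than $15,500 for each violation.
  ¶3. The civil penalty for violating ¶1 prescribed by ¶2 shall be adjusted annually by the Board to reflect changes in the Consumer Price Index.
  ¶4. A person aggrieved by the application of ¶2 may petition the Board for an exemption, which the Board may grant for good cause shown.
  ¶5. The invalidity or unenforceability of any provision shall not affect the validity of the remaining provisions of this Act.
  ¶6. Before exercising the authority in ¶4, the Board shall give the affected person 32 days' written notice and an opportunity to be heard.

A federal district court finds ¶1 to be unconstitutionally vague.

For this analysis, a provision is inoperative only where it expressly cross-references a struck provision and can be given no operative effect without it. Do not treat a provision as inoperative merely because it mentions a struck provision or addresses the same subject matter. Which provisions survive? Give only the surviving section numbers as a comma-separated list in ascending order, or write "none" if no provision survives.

¶1 is struck. ¶2 has no operative effect of its own apart from ¶1 and is therefore inoperative. The whole of ¶3 is the indexation of the civil penalty for violating ¶1, defined by reference to ¶2, so ¶3 cannot stand once ¶2 is removed. ¶4 operates only by reference to ¶2, so it falls with ¶2. ¶6 merely fixes the notice-and-hearing requirement for ¶4; with ¶4 gone it has nothing to operate on and falls away. Under the severability clause in ¶5, the remaining provisions continue in force. Only ¶5 remains in effect.

5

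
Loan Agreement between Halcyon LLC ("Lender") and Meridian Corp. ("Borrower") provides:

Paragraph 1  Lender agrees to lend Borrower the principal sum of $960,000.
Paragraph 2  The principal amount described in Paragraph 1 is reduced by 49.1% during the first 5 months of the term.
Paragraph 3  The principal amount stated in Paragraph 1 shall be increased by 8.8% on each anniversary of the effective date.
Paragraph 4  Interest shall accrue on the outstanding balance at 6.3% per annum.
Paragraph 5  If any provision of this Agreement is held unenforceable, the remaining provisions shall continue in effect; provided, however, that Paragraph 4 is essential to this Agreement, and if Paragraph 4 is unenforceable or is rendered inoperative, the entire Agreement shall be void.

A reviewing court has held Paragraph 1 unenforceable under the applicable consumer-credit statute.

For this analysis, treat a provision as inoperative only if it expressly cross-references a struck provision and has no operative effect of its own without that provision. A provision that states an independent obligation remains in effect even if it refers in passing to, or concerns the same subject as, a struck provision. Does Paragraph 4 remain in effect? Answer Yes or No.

Paragraph 1 is struck. Paragraph 2 operates only by reference to Paragraph 1, so it falls with Paragraph 1. Paragraph 3 does nothing except set the escalation of the principal amount by reference to Paragraph 1; with Paragraph 1 gone it has no independent effect and is inoperative. Paragraph 5 makes Paragraph 4 an essential term, but Paragraph 4 is unaffected, so the severability proviso in Paragraph 5 preserves the remaining provisions. That leaves Paragraph 4 and Paragraph 5 in effect. Paragraph 4 is among the surviving provisions, so the answer is yes.

Yes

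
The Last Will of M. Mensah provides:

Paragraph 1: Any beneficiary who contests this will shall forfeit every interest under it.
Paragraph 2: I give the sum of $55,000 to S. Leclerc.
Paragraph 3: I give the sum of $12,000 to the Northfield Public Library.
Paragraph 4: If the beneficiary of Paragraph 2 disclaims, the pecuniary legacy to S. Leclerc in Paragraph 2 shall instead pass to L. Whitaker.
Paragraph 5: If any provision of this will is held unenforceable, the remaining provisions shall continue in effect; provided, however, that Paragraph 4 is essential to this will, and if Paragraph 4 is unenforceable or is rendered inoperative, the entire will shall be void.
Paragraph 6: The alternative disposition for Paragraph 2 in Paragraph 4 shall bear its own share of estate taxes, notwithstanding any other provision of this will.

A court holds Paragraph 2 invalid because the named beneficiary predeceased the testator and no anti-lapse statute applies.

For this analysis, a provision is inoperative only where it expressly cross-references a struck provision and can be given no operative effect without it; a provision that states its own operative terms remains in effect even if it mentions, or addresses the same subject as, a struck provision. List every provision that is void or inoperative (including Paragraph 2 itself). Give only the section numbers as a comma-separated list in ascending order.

Paragraph 2 is struck. Paragraph 4 has no operative effect of its own apart from Paragraph 2 and is therefore inoperative. Paragraph 6 merely fixes the tax charge on Paragraph 4; with Paragraph 4 gone it has nothing to operate on and falls away. Paragraph 5 makes Paragraph 4 an essential term, and Paragraph 4 has been rendered inoperative by the cascade; under Paragraph 5, the entire will is therefore void. No provision of the will survives.

1, 2, 3, 4, 5, 6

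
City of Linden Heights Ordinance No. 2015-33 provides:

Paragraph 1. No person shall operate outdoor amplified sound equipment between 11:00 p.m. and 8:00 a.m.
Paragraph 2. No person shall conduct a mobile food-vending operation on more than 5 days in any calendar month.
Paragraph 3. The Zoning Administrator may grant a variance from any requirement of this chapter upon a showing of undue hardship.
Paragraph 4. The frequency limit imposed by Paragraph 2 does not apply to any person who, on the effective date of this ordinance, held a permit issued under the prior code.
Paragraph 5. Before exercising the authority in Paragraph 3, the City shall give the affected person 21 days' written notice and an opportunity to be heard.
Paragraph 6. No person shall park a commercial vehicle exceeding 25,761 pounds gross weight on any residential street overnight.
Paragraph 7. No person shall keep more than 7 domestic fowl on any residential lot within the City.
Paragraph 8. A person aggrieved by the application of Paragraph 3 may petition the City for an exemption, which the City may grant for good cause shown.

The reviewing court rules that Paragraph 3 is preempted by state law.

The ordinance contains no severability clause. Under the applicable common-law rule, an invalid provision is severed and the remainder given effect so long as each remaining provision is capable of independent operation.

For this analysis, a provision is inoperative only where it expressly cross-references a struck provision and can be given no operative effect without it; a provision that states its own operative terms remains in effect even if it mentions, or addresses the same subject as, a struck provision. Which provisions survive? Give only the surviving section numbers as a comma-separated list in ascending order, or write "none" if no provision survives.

Paragraph 3 is struck. Paragraph 5 merely fixes the notice-and-hearing requirement for Paragraph 3; with Paragraph 3 gone it has nothing to operate on and falls away. Paragraph 8 has no operative effect of its own apart from Paragraph 3 and is therefore inoperative. Under the stated default rule, only provisions that cannot operate independently fall away; the rest are enforced. Paragraph 1, Paragraph 2, Paragraph 4, Paragraph 6, and Paragraph 7 remain in effect.

1, 2, 4, 6, 7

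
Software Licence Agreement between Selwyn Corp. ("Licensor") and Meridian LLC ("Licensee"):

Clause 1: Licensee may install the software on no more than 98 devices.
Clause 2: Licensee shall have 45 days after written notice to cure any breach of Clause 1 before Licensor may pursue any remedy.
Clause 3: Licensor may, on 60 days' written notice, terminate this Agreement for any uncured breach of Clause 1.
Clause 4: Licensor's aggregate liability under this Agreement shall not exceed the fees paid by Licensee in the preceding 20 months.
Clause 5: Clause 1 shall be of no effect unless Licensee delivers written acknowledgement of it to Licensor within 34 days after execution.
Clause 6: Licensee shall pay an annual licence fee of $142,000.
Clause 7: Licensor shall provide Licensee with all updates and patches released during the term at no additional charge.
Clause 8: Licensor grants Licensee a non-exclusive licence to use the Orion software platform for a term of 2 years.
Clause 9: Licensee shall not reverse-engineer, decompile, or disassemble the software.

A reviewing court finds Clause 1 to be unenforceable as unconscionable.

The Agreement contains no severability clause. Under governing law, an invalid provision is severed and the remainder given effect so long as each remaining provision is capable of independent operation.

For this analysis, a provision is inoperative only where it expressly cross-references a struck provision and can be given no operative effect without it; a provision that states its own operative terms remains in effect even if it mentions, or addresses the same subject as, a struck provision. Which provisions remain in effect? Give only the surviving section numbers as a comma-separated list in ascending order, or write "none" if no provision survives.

4, 6, 7, 8, 9

Clause 1 is struck. Clause 2 has no operative effect of its own apart from Clause 1 and is therefore inoperative. The only function of Clause 3 is the termination right for breach of Clause 1, so it cannot stand once Clause 1 is removed. Clause 5 operates only by reference to Clause 1, so it falls with Clause 1. With no severability clause, the stated default rule severs what cannot stand and enforces each remaining provision that can operate on its own. That leaves Clause 4, Clause 6, Clause 7, Clause 8, and Clause 9 in effect.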